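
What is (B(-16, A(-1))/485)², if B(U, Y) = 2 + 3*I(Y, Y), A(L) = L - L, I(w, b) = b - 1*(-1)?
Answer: 1/9409 ≈ 0.00010628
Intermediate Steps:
I(w, b) = 1 + b (I(w, b) = b + 1 = 1 + b)
A(L) = 0
B(U, Y) = 5 + 3*Y (B(U, Y) = 2 + 3*(1 + Y) = 2 + (3 + 3*Y) = 5 + 3*Y)
(B(-16, A(-1))/485)² = ((5 + 3*0)/485)² = ((5 + 0)*(1/485))² = (5*(1/485))² = (1/97)² = 1/9409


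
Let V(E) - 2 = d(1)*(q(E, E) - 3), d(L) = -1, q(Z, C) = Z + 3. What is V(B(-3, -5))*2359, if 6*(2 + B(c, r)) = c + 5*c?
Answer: 16513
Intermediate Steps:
q(Z, C) = 3 + Z
B(c, r) = -2 + c (B(c, r) = -2 + (c + 5*c)/6 = -2 + (6*c)/6 = -2 + c)
V(E) = 2 - E (V(E) = 2 - ((3 + E) - 3) = 2 - E)
V(B(-3, -5))*2359 = (2 - (-2 - 3))*2359 = (2 - 1*(-5))*2359 = (2 + 5)*2359 = 7*2359 = 16513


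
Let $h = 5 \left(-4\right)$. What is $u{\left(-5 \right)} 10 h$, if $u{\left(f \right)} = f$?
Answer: $1000$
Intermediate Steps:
$h = -20$
$u{\left(-5 \right)} 10 h = \left(-5\right) 10 \left(-20\right) = \left(-50\right) \left(-20\right) = 1000$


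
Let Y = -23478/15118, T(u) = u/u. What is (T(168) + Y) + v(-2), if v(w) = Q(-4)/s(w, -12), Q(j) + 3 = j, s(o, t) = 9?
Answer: -90533/68031 ≈ -1.3308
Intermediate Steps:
Q(j) = -3 + j
T(u) = 1
v(w) = -7/9 (v(w) = (-3 - 4)/9 = -7*⅑ = -7/9)
Y = -11739/7559 (Y = -23478*1/15118 = -11739/7559 ≈ -1.5530)
(T(168) + Y) + v(-2) = (1 - 11739/7559) - 7/9 = -4180/7559 - 7/9 = -90533/68031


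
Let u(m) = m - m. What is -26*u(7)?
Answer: 0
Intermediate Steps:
u(m) = 0
-26*u(7) = -26*0 = 0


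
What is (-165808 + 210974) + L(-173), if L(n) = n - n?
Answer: 45166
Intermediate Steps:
L(n) = 0
(-165808 + 210974) + L(-173) = (-165808 + 210974) + 0 = 45166 + 0 = 45166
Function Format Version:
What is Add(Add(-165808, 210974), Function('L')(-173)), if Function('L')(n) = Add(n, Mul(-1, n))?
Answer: 45166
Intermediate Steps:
Function('L')(n) = 0
Add(Add(-165808, 210974), Function('L')(-173)) = Add(Add(-165808, 210974), 0) = Add(45166, 0) = 45166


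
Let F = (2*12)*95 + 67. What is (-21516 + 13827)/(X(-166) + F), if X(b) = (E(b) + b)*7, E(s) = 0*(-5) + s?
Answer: -7689/23 ≈ -334.30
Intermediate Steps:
E(s) = s (E(s) = 0 + s = s)
X(b) = 14*b (X(b) = (b + b)*7 = (2*b)*7 = 14*b)
F = 2347 (F = 24*95 + 67 = 2280 + 67 = 2347)
(-21516 + 13827)/(X(-166) + F) = (-21516 + 13827)/(14*(-166) + 2347) = -7689/(-2324 + 2347) = -7689/23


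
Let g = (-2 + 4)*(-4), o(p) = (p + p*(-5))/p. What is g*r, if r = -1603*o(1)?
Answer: -51296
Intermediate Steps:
o(p) = -4 (o(p) = (p - 5*p)/p = (-4*p)/p = -4)
g = -8 (g = 2*(-4) = -8)
r = 6412 (r = -1603*(-4) = 6412)
g*r = -8*6412 = -51296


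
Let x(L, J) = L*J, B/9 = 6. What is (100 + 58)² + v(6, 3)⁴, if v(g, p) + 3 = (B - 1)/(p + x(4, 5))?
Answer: 6986016260/279841 ≈ 24964.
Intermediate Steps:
B = 54 (B = 9*6 = 54)
x(L, J) = J*L
v(g, p) = -3 + 53/(20 + p) (v(g, p) = -3 + (54 - 1)/(p + 5*4) = -3 + 53/(p + 20) = -3 + 53/(20 + p))
(100 + 58)² + v(6, 3)⁴ = (100 + 58)² + ((-7 - 3*3)/(20 + 3))⁴ = 158² + ((-7 - 9)/23)⁴ = 24964 + ((1/23)*(-16))⁴ = 24964 + (-16/23)⁴ = 24964 + 65536/279841 = 6986016260/279841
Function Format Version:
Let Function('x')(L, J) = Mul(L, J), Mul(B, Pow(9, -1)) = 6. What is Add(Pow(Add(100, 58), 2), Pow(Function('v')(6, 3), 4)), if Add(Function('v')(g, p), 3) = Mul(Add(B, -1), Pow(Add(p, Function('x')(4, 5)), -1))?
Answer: Rational(6986016260, 279841) ≈ 24964.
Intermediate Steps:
B = 54 (B = Mul(9, 6) = 54)
Function('x')(L, J) = Mul(J, L)
Function('v')(g, p) = Add(-3, Mul(53, Pow(Add(20, p), -1))) (Function('v')(g, p) = Add(-3, Mul(Add(54, -1), Pow(Add(p, Mul(5, 4)), -1))) = Add(-3, Mul(53, Pow(Add(p, 20), -1))) = Add(-3, Mul(53, Pow(Add(20, p), -1))))
Add(Pow(Add(100, 58), 2), Pow(Function('v')(6, 3), 4)) = Add(Pow(Add(100, 58), 2), Pow(Mul(Pow(Add(20, 3), -1), Add(-7, Mul(-3, 3))), 4)) = Add(Pow(158, 2), Pow(Mul(Pow(23, -1), Add(-7, -9)), 4)) = Add(24964, Pow(Mul(Rational(1, 23), -16), 4)) = Add(24964, Pow(Rational(-16, 23), 4)) = Add(24964, Rational(65536, 279841)) = Rational(6986016260, 279841)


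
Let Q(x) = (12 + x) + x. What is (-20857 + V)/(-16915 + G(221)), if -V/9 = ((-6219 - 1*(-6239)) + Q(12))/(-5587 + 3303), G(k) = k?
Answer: 11909221/9532274 ≈ 1.2494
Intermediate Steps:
Q(x) = 12 + 2*x
V = 126/571 (V = -9*((-6219 - 1*(-6239)) + (12 + 2*12))/(-5587 + 3303) = -9*((-6219 + 6239) + (12 + 24))/(-2284) = -9*(20 + 36)*(-1)/2284 = -504*(-1)/2284 = -9*(-14/571) = 126/571 ≈ 0.22067)
(-20857 + V)/(-16915 + G(221)) = (-20857 + 126/571)/(-16915 + 221) = -11909221/571/(-16694) = -11909221/571*(-1/16694) = 11909221/9532274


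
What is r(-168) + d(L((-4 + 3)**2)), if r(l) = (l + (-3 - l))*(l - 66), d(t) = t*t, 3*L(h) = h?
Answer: 6319/9 ≈ 702.11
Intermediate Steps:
L(h) = h/3
d(t) = t**2
r(l) = 198 - 3*l (r(l) = -3*(-66 + l) = 198 - 3*l)
r(-168) + d(L((-4 + 3)**2)) = (198 - 3*(-168)) + ((-4 + 3)**2/3)**2 = (198 + 504) + ((1/3)*(-1)**2)**2 = 702 + ((1/3)*1)**2 = 702 + (1/3)**2 = 702 + 1/9 = 6319/9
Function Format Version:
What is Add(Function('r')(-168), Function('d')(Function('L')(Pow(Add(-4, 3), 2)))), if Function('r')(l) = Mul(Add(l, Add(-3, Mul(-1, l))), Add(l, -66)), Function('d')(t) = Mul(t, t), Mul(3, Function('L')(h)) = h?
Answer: Rational(6319, 9) ≈ 702.11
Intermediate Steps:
Function('L')(h) = Mul(Rational(1, 3), h)
Function('d')(t) = Pow(t, 2)
Function('r')(l) = Add(198, Mul(-3, l)) (Function('r')(l) = Mul(-3, Add(-66, l)) = Add(198, Mul(-3, l)))
Add(Function('r')(-168), Function('d')(Function('L')(Pow(Add(-4, 3), 2)))) = Add(Add(198, Mul(-3, -168)), Pow(Mul(Rational(1, 3), Pow(Add(-4, 3), 2)), 2)) = Add(Add(198, 504), Pow(Mul(Rational(1, 3), Pow(-1, 2)), 2)) = Add(702, Pow(Mul(Rational(1, 3), 1), 2)) = Add(702, Pow(Rational(1, 3), 2)) = Add(702, Rational(1, 9)) = Rational(6319, 9)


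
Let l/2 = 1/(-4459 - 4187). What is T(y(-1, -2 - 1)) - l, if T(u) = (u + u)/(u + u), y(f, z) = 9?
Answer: 4324/4323 ≈ 1.0002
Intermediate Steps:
T(u) = 1 (T(u) = (2*u)/((2*u)) = (2*u)*(1/(2*u)) = 1)
l = -1/4323 (l = 2/(-4459 - 4187) = 2/(-8646) = 2*(-1/8646) = -1/4323 ≈ -0.00023132)
T(y(-1, -2 - 1)) - l = 1 - 1*(-1/4323) = 1 + 1/4323 = 4324/4323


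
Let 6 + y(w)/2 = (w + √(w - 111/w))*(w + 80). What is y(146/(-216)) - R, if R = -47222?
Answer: 274703329/5832 + 214175*√451797/70956 ≈ 49132.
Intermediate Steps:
y(w) = -12 + 2*(80 + w)*(w + √(w - 111/w)) (y(w) = -12 + 2*((w + √(w - 111/w))*(w + 80)) = -12 + 2*((w + √(w - 111/w))*(80 + w)) = -12 + 2*((80 + w)*(w + √(w - 111/w))) = -12 + 2*(80 + w)*(w + √(w - 111/w)))
y(146/(-216)) - R = (-12 + 2*(146/(-216))² + 160*(146/(-216)) + 160*√(146/(-216) - 111/(146/(-216))) + 2*(146/(-216))*√(146/(-216) - 111/(146/(-216)))) - 1*(-47222) = (-12 + 2*(146*(-1/216))² + 160*(146*(-1/216)) + 160*√(146*(-1/216) - 111/(146*(-1/216))) + 2*(146*(-1/216))*√(146*(-1/216) - 111/(146*(-1/216)))) + 47222 = (-12 + 2*(-73/108)² + 160*(-73/108) + 160*√(-73/108 - 111/(-73/108)) + 2*(-73/108)*√(-73/108 - 111/(-73/108))) + 47222 = (-12 + 2*(5329/11664) - 2920/27 + 160*√(-73/108 - 111*(-108/73)) + 2*(-73/108)*√(-73/108 - 111*(-108/73))) + 47222 = (-12 + 5329/5832 - 2920/27 + 160*√(-73/108 + 11988/73) + 2*(-73/108)*√(-73/108 + 11988/73)) + 47222 = (-12 + 5329/5832 - 2920/27 + 160*√(1289375/7884) + 2*(-73/108)*√(1289375/7884)) + 47222 = (-12 + 5329/5832 - 2920/27 + 160*(25*√451797/1314) + 2*(-73/108)*(25*√451797/1314)) + 47222 = (-12 + 5329/5832 - 2920/27 + 2000*√451797/657 - 25*√451797/972) + 47222 = (-695375/5832 + 214175*√451797/70956) + 47222 = 274703329/5832 + 214175*√451797/70956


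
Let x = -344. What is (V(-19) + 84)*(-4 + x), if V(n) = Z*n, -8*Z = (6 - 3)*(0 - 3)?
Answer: -43587/2 ≈ -21794.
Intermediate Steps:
Z = 9/8 (Z = -(6 - 3)*(0 - 3)/8 = -3*(-3)/8 = -1/8*(-9) = 9/8 ≈ 1.1250)
V(n) = 9*n/8
(V(-19) + 84)*(-4 + x) = ((9/8)*(-19) + 84)*(-4 - 344) = (-171/8 + 84)*(-348) = (501/8)*(-348) = -43587/2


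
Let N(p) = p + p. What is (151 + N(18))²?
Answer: 34969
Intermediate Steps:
N(p) = 2*p
(151 + N(18))² = (151 + 2*18)² = (151 + 36)² = 187² = 34969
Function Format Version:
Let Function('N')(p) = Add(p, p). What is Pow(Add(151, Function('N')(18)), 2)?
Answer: 34969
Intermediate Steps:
Function('N')(p) = Mul(2, p)
Pow(Add(151, Function('N')(18)), 2) = Pow(Add(151, Mul(2, 18)), 2) = Pow(Add(151, 36), 2) = Pow(187, 2) = 34969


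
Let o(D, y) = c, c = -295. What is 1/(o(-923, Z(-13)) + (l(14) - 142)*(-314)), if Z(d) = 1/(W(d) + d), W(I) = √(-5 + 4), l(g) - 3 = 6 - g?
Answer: 1/45863 ≈ 2.1804e-5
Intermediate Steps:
l(g) = 9 - g (l(g) = 3 + (6 - g) = 9 - g)
W(I) = I (W(I) = √(-1) = I)
Z(d) = 1/(I + d)
o(D, y) = -295
1/(o(-923, Z(-13)) + (l(14) - 142)*(-314)) = 1/(-295 + ((9 - 1*14) - 142)*(-314)) = 1/(-295 + ((9 - 14) - 142)*(-314)) = 1/(-295 + (-5 - 142)*(-314)) = 1/(-295 - 147*(-314)) = 1/(-295 + 46158) = 1/45863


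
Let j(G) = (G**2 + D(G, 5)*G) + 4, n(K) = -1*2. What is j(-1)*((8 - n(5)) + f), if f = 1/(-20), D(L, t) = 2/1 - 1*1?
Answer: 199/5 ≈ 39.800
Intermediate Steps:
n(K) = -2
D(L, t) = 1 (D(L, t) = 2*1 - 1 = 2 - 1 = 1)
j(G) = 4 + G + G**2 (j(G) = (G**2 + 1*G) + 4 = (G**2 + G) + 4 = (G + G**2) + 4 = 4 + G + G**2)
f = -1/20 ≈ -0.050000
j(-1)*((8 - n(5)) + f) = (4 - 1 + (-1)**2)*((8 - 1*(-2)) - 1/20) = (4 - 1 + 1)*((8 + 2) - 1/20) = 4*(10 - 1/20) = 4*(199/20) = 199/5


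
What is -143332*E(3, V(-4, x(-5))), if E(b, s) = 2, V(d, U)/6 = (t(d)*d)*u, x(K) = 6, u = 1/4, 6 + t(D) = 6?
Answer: -286664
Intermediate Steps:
t(D) = 0 (t(D) = -6 + 6 = 0)
u = ¼ ≈ 0.25000
V(d, U) = 0 (V(d, U) = 6*((0*d)*(¼)) = 6*(0*(¼)) = 6*0 = 0)
-143332*E(3, V(-4, x(-5))) = -143332*2 = -286664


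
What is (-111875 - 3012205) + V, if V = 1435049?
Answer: -1689031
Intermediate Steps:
(-111875 - 3012205) + V = (-111875 - 3012205) + 1435049 = -3124080 + 1435049 = -1689031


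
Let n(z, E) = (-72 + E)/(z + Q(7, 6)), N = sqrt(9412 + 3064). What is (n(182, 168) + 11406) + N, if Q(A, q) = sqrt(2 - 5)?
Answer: 377864034/33127 + 2*sqrt(3119) - 96*I*sqrt(3)/33127 ≈ 11518.0 - 0.0050194*I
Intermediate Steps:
Q(A, q) = I*sqrt(3) (Q(A, q) = sqrt(-3) = I*sqrt(3))
N = 2*sqrt(3119) (N = sqrt(12476) = 2*sqrt(3119) ≈ 111.70)
n(z, E) = (-72 + E)/(z + I*sqrt(3))
(n(182, 168) + 11406) + N = ((-72 + 168)/(182 + I*sqrt(3)) + 11406) + 2*sqrt(3119) = (96/(182 + I*sqrt(3)) + 11406) + 2*sqrt(3119) = (11406 + 96/(182 + I*sqrt(3))) + 2*sqrt(3119) = 11406 + 2*sqrt(3119) + 96/(182 + I*sqrt(3))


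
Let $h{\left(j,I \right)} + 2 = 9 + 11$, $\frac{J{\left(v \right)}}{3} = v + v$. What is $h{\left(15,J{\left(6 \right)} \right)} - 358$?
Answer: $-340$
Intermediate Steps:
$J{\left(v \right)} = 6 v$ ($J{\left(v \right)} = 3 \left(v + v\right) = 3 \cdot 2 v = 6 v$)
$h{\left(j,I \right)} = 18$ ($h{\left(j,I \right)} = -2 + \left(9 + 11\right) = -2 + 20 = 18$)
$h{\left(15,J{\left(6 \right)} \right)} - 358 = 18 - 358 = -340$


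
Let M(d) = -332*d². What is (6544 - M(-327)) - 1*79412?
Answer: 35427560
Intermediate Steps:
(6544 - M(-327)) - 1*79412 = (6544 - (-332)*(-327)²) - 1*79412 = (6544 - (-332)*106929) - 79412 = (6544 - 1*(-35500428)) - 79412 = (6544 + 35500428) - 79412 = 35506972 - 79412 = 35427560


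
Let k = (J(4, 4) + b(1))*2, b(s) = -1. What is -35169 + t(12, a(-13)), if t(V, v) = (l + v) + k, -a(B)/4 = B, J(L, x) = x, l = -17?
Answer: -35128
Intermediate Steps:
a(B) = -4*B
k = 6 (k = (4 - 1)*2 = 3*2 = 6)
t(V, v) = -11 + v (t(V, v) = (-17 + v) + 6 = -11 + v)
-35169 + t(12, a(-13)) = -35169 + (-11 - 4*(-13)) = -35169 + (-11 + 52) = -35169 + 41 = -35128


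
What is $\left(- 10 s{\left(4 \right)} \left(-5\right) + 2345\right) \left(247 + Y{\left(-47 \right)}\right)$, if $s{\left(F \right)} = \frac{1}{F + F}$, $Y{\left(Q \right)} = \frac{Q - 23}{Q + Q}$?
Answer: $\frac{27377955}{47} \approx 5.8251 \cdot 10^{5}$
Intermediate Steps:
$Y{\left(Q \right)} = \frac{-23 + Q}{2 Q}$
$s{\left(F \right)} = \frac{1}{2 F}$
$\left(- 10 s{\left(4 \right)} \left(-5\right) + 2345\right) \left(247 + Y{\left(-47 \right)}\right) = \left(- 10 \frac{1}{2 \cdot 4} \left(-5\right) + 2345\right) \left(247 + \frac{-23 - 47}{2 \left(-47\right)}\right) = \left(- 10 \cdot \frac{1}{2} \cdot \frac{1}{4} \left(-5\right) + 2345\right) \left(247 + \frac{1}{2} \left(- \frac{1}{47}\right) \left(-70\right)\right) = \left(\left(-10\right) \frac{1}{8} \left(-5\right) + 2345\right) \left(247 + \frac{35}{47}\right) = \left(\left(- \frac{5}{4}\right) \left(-5\right) + 2345\right) \frac{11644}{47} = \left(\frac{25}{4} + 2345\right) \frac{11644}{47} = \frac{9405}{4} \cdot \frac{11644}{47} = \frac{27377955}{47}$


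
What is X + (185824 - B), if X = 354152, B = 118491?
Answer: 421485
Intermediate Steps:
X + (185824 - B) = 354152 + (185824 - 1*118491) = 354152 + (185824 - 118491) = 354152 + 67333 = 421485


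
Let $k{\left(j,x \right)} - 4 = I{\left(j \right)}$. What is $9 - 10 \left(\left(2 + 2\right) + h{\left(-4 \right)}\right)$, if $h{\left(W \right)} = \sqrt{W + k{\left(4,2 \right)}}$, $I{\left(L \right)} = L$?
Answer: $-51$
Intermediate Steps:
$k{\left(j,x \right)} = 4 + j$
$h{\left(W \right)} = \sqrt{8 + W}$ ($h{\left(W \right)} = \sqrt{W + \left(4 + 4\right)} = \sqrt{W + 8} = \sqrt{8 + W}$)
$9 - 10 \left(\left(2 + 2\right) + h{\left(-4 \right)}\right) = 9 - 10 \left(\left(2 + 2\right) + \sqrt{8 - 4}\right) = 9 - 10 \left(4 + \sqrt{4}\right) = 9 - 10 \left(4 + 2\right) = 9 - 60 = -51$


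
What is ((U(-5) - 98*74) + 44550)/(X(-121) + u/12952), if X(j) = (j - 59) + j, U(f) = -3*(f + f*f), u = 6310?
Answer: -241153288/1946121 ≈ -123.91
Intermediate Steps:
U(f) = -3*f - 3*f**2 (U(f) = -3*(f + f**2) = -3*f - 3*f**2)
X(j) = -59 + 2*j (X(j) = (-59 + j) + j = -59 + 2*j)
((U(-5) - 98*74) + 44550)/(X(-121) + u/12952) = ((-3*(-5)*(1 - 5) - 98*74) + 44550)/((-59 + 2*(-121)) + 6310/12952) = ((-3*(-5)*(-4) - 7252) + 44550)/((-59 - 242) + 6310*(1/12952)) = ((-60 - 7252) + 44550)/(-301 + 3155/6476) = (-7312 + 44550)/(-1946121/6476) = 37238*(-6476/1946121) = -241153288/1946121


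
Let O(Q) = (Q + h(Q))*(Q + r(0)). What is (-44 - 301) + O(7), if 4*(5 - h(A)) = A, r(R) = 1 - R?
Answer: -263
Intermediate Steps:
h(A) = 5 - A/4
O(Q) = (1 + Q)*(5 + 3*Q/4) (O(Q) = (Q + (5 - Q/4))*(Q + (1 - 1*0)) = (5 + 3*Q/4)*(Q + (1 + 0)) = (5 + 3*Q/4)*(Q + 1) = (5 + 3*Q/4)*(1 + Q) = (1 + Q)*(5 + 3*Q/4))
(-44 - 301) + O(7) = (-44 - 301) + (5 + (¾)*7² + (23/4)*7) = -345 + (5 + (¾)*49 + 161/4) = -345 + (5 + 147/4 + 161/4) = -345 + 82 = -263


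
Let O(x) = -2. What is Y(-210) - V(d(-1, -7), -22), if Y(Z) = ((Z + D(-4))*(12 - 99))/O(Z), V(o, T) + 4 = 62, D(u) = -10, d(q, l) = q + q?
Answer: -9628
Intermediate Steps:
d(q, l) = 2*q
V(o, T) = 58 (V(o, T) = -4 + 62 = 58)
Y(Z) = -435 + 87*Z/2 (Y(Z) = ((Z - 10)*(12 - 99))/(-2) = ((-10 + Z)*(-87))*(-1/2) = (870 - 87*Z)*(-1/2) = -435 + 87*Z/2)
Y(-210) - V(d(-1, -7), -22) = (-435 + (87/2)*(-210)) - 1*58 = (-435 - 9135) - 58 = -9570 - 58 = -9628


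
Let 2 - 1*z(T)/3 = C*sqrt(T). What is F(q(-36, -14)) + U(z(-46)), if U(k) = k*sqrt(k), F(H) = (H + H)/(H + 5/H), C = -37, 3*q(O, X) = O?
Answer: 288/149 + 3*sqrt(3)*(2 + 37*I*sqrt(46))**(3/2) ≈ -14429.0 + 14780.0*I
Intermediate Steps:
q(O, X) = O/3
z(T) = 6 + 111*sqrt(T) (z(T) = 6 - (-111)*sqrt(T) = 6 + 111*sqrt(T))
F(H) = 2*H/(H + 5/H) (F(H) = (2*H)/(H + 5/H) = 2*H/(H + 5/H))
U(k) = k**(3/2)
F(q(-36, -14)) + U(z(-46)) = 2*((1/3)*(-36))**2/(5 + ((1/3)*(-36))**2) + (6 + 111*sqrt(-46))**(3/2) = 2*(-12)**2/(5 + (-12)**2) + (6 + 111*(I*sqrt(46)))**(3/2) = 2*144/(5 + 144) + (6 + 111*I*sqrt(46))**(3/2) = 2*144/149 + (6 + 111*I*sqrt(46))**(3/2) = 2*144*(1/149) + (6 + 111*I*sqrt(46))**(3/2) = 288/149 + (6 + 111*I*sqrt(46))**(3/2)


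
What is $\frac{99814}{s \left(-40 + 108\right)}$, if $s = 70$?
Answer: $\frac{49907}{2380} \approx 20.969$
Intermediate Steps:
$\frac{99814}{s \left(-40 + 108\right)} = \frac{99814}{70 \left(-40 + 108\right)} = \frac{99814}{70 \cdot 68} = \frac{99814}{4760} = 99814 \cdot \frac{1}{4760} = \frac{49907}{2380}$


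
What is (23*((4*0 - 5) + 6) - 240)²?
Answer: 47089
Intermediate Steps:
(23*((4*0 - 5) + 6) - 240)² = (23*((0 - 5) + 6) - 240)² = (23*(-5 + 6) - 240)² = (23*1 - 240)² = (23 - 240)² = (-217)² = 47089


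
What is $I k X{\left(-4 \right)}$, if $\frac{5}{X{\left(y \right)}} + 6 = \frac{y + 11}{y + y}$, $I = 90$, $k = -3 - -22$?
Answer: $- \frac{13680}{11} \approx -1243.6$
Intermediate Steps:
$k = 19$ ($k = -3 + 22 = 19$)
$X{\left(y \right)} = \frac{5}{-6 + \frac{11 + y}{2 y}}$ ($X{\left(y \right)} = \frac{5}{-6 + \frac{y + 11}{y + y}} = \frac{5}{-6 + \frac{11 + y}{2 y}}$)
$I k X{\left(-4 \right)} = 90 \cdot 19 \left(\left(-10\right) \left(-4\right) \frac{1}{-11 + 11 \left(-4\right)}\right) = 1710 \left(\left(-10\right) \left(-4\right) \frac{1}{-11 - 44}\right) = 1710 \left(\left(-10\right) \left(-4\right) \frac{1}{-55}\right) = 1710 \left(\left(-10\right) \left(-4\right) \left(- \frac{1}{55}\right)\right) = 1710 \left(- \frac{8}{11}\right) = - \frac{13680}{11}$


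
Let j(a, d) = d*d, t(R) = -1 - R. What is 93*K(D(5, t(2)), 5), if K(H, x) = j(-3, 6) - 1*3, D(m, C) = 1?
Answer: 3069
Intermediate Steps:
j(a, d) = d²
K(H, x) = 33 (K(H, x) = 6² - 1*3 = 36 - 3 = 33)
93*K(D(5, t(2)), 5) = 93*33 = 3069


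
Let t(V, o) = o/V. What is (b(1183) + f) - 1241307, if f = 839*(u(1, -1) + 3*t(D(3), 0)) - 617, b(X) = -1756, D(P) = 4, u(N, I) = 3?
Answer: -1241163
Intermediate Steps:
f = 1900 (f = 839*(3 + 3*(0/4)) - 617 = 839*(3 + 3*(0*(¼))) - 617 = 839*(3 + 3*0) - 617 = 839*(3 + 0) - 617 = 839*3 - 617 = 2517 - 617 = 1900)
(b(1183) + f) - 1241307 = (-1756 + 1900) - 1241307 = 144 - 1241307 = -1241163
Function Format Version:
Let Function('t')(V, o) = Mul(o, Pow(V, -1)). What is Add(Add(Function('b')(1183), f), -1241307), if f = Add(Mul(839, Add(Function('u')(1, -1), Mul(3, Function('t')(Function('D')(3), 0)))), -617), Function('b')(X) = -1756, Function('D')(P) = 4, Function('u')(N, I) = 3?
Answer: -1241163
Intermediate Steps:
f = 1900 (f = Add(Mul(839, Add(3, Mul(3, Mul(0, Pow(4, -1))))), -617) = Add(Mul(839, Add(3, Mul(3, Mul(0, Rational(1, 4))))), -617) = Add(Mul(839, Add(3, Mul(3, 0))), -617) = Add(Mul(839, Add(3, 0)), -617) = Add(Mul(839, 3), -617) = Add(2517, -617) = 1900)
Add(Add(Function('b')(1183), f), -1241307) = Add(Add(-1756, 1900), -1241307) = Add(144, -1241307) = -1241163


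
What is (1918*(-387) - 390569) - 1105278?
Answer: -2238113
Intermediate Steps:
(1918*(-387) - 390569) - 1105278 = (-742266 - 390569) - 1105278 = -1132835 - 1105278 = -2238113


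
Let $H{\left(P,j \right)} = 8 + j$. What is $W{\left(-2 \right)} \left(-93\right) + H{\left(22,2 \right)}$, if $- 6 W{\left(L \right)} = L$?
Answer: $-21$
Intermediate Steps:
$W{\left(L \right)} = - \frac{L}{6}$
$W{\left(-2 \right)} \left(-93\right) + H{\left(22,2 \right)} = \left(- \frac{1}{6}\right) \left(-2\right) \left(-93\right) + \left(8 + 2\right) = \frac{1}{3} \left(-93\right) + 10 = -31 + 10 = -21$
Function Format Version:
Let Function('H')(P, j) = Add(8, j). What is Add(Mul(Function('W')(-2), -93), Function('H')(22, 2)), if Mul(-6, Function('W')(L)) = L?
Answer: -21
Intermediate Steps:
Function('W')(L) = Mul(Rational(-1, 6), L)
Add(Mul(Function('W')(-2), -93), Function('H')(22, 2)) = Add(Mul(Mul(Rational(-1, 6), -2), -93), Add(8, 2)) = Add(Mul(Rational(1, 3), -93), 10) = Add(-31, 10) = -21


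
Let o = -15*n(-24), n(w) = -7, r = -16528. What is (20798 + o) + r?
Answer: 4375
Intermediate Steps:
o = 105 (o = -15*(-7) = 105)
(20798 + o) + r = (20798 + 105) - 16528 = 20903 - 16528 = 4375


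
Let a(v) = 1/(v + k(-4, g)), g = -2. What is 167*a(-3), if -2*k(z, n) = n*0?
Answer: -167/3 ≈ -55.667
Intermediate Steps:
k(z, n) = 0 (k(z, n) = -n*0/2 = -½*0 = 0)
a(v) = 1/v (a(v) = 1/(v + 0) = 1/v)
167*a(-3) = 167/(-3) = 167*(-⅓) = -167/3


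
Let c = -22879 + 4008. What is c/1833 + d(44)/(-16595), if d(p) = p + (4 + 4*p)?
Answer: -313574837/30418635 ≈ -10.309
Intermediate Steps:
c = -18871
d(p) = 4 + 5*p
c/1833 + d(44)/(-16595) = -18871/1833 + (4 + 5*44)/(-16595) = -18871*1/1833 + (4 + 220)*(-1/16595) = -18871/1833 + 224*(-1/16595) = -18871/1833 - 224/16595 = -313574837/30418635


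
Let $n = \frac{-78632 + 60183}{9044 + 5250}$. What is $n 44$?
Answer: $- \frac{405878}{7147} \approx -56.79$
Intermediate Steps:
$n = - \frac{18449}{14294} \approx -1.2907$
$n 44 = \left(- \frac{18449}{14294}\right) 44 = - \frac{405878}{7147}$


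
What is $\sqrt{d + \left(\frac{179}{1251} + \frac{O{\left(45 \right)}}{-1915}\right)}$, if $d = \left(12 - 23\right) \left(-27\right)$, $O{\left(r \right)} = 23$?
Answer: $\frac{\sqrt{189477541427645}}{798555} \approx 17.237$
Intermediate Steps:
$d = 297$ ($d = \left(-11\right) \left(-27\right) = 297$)
$\sqrt{d + \left(\frac{179}{1251} + \frac{O{\left(45 \right)}}{-1915}\right)} = \sqrt{297 + \left(\frac{179}{1251} + \frac{23}{-1915}\right)} = \sqrt{297 + \left(179 \cdot \frac{1}{1251} + 23 \left(- \frac{1}{1915}\right)\right)} = \sqrt{297 + \left(\frac{179}{1251} - \frac{23}{1915}\right)} = \sqrt{297 + \frac{314012}{2395665}} = \sqrt{\frac{711826517}{2395665}} = \frac{\sqrt{189477541427645}}{798555}$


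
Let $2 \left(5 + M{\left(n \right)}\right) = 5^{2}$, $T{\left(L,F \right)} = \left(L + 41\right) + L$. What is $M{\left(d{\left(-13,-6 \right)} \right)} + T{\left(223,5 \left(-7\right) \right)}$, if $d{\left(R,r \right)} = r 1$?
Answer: $\frac{989}{2} \approx 494.5$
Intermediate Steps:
$d{\left(R,r \right)} = r$
$T{\left(L,F \right)} = 41 + 2 L$ ($T{\left(L,F \right)} = \left(41 + L\right) + L = 41 + 2 L$)
$M{\left(n \right)} = \frac{15}{2}$ ($M{\left(n \right)} = -5 + \frac{5^{2}}{2} = -5 + \frac{1}{2} \cdot 25 = -5 + \frac{25}{2} = \frac{15}{2}$)
$M{\left(d{\left(-13,-6 \right)} \right)} + T{\left(223,5 \left(-7\right) \right)} = \frac{15}{2} + \left(41 + 2 \cdot 223\right) = \frac{15}{2} + \left(41 + 446\right) = \frac{15}{2} + 487 = \frac{989}{2}$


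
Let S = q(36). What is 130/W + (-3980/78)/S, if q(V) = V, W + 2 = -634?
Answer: -30170/18603 ≈ -1.6218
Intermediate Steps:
W = -636 (W = -2 - 634 = -636)
S = 36
130/W + (-3980/78)/S = 130/(-636) - 3980/78/36 = 130*(-1/636) - 3980*1/78*(1/36) = -65/318 - 1990/39*1/36 = -65/318 - 995/702 = -30170/18603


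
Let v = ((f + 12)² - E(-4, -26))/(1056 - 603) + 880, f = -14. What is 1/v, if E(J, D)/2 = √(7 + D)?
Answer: 45146433/39729259703 + 453*I*√19/79458519406 ≈ 0.0011364 + 2.485e-8*I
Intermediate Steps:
E(J, D) = 2*√(7 + D)
v = 398644/453 - 2*I*√19/453 (v = ((-14 + 12)² - 2*√(7 - 26))/(1056 - 603) + 880 = ((-2)² - 2*√(-19))/453 + 880 = (4 - 2*I*√19)/453 + 880 = (4/453 - 2*I*√19/453) + 880 = 398644/453 - 2*I*√19/453 ≈ 880.01 - 0.019245*I)
1/v = 1/(398644/453 - 2*I*√19/453)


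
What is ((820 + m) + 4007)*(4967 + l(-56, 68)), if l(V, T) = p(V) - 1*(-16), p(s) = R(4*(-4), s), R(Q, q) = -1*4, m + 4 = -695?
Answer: 20553312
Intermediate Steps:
m = -699 (m = -4 - 695 = -699)
R(Q, q) = -4
p(s) = -4
l(V, T) = 12 (l(V, T) = -4 - 1*(-16) = -4 + 16 = 12)
((820 + m) + 4007)*(4967 + l(-56, 68)) = ((820 - 699) + 4007)*(4967 + 12) = (121 + 4007)*4979 = 4128*4979 = 20553312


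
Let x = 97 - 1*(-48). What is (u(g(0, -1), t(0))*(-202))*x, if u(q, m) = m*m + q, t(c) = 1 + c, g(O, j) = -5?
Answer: 117160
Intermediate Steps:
u(q, m) = q + m² (u(q, m) = m² + q = q + m²)
x = 145 (x = 97 + 48 = 145)
(u(g(0, -1), t(0))*(-202))*x = ((-5 + (1 + 0)²)*(-202))*145 = ((-5 + 1²)*(-202))*145 = ((-5 + 1)*(-202))*145 = -4*(-202)*145 = 808*145 = 117160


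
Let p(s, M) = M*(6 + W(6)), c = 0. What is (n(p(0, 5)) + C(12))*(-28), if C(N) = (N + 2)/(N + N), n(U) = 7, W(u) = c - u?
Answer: -637/3 ≈ -212.33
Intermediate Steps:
W(u) = -u (W(u) = 0 - u = -u)
p(s, M) = 0 (p(s, M) = M*(6 - 1*6) = M*(6 - 6) = M*0 = 0)
C(N) = (2 + N)/(2*N) (C(N) = (2 + N)/((2*N)) = (2 + N)*(1/(2*N)) = (2 + N)/(2*N))
(n(p(0, 5)) + C(12))*(-28) = (7 + (½)*(2 + 12)/12)*(-28) = (7 + (½)*(1/12)*14)*(-28) = (7 + 7/12)*(-28) = (91/12)*(-28) = -637/3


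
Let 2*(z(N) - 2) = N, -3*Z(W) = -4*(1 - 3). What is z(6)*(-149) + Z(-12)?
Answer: -2243/3 ≈ -747.67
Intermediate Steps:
Z(W) = -8/3 (Z(W) = -(-4)*(1 - 3)/3 = -(-4)*(-2)/3 = -1/3*8 = -8/3)
z(N) = 2 + N/2
z(6)*(-149) + Z(-12) = (2 + (1/2)*6)*(-149) - 8/3 = (2 + 3)*(-149) - 8/3 = 5*(-149) - 8/3 = -745 - 8/3 = -2243/3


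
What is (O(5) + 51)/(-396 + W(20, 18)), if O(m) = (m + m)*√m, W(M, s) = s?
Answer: -17/126 - 5*√5/189 ≈ -0.19408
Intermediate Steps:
O(m) = 2*m^(3/2) (O(m) = (2*m)*√m = 2*m^(3/2))
(O(5) + 51)/(-396 + W(20, 18)) = (2*5^(3/2) + 51)/(-396 + 18) = (2*(5*√5) + 51)/(-378) = (10*√5 + 51)*(-1/378) = (51 + 10*√5)*(-1/378) = -17/126 - 5*√5/189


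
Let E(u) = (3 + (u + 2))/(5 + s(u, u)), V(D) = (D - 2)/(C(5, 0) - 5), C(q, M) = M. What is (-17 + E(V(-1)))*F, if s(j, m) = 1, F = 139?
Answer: -33499/15 ≈ -2233.3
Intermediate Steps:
V(D) = 2/5 - D/5 (V(D) = (D - 2)/(0 - 5) = (-2 + D)/(-5) = (-2 + D)*(-1/5) = 2/5 - D/5)
E(u) = 5/6 + u/6 (E(u) = (3 + (u + 2))/(5 + 1) = (3 + (2 + u))/6 = (5 + u)*(1/6) = 5/6 + u/6)
(-17 + E(V(-1)))*F = (-17 + (5/6 + (2/5 - 1/5*(-1))/6))*139 = (-17 + (5/6 + (2/5 + 1/5)/6))*139 = (-17 + (5/6 + (1/6)*(3/5)))*139 = (-17 + (5/6 + 1/10))*139 = (-17 + 14/15)*139 = -241/15*139 = -33499/15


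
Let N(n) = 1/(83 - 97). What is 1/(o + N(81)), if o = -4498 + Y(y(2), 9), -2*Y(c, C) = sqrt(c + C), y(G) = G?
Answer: -440811/1982799095 + 49*sqrt(11)/1982799095 ≈ -0.00022224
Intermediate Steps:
N(n) = -1/14 (N(n) = 1/(-14) = -1/14)
Y(c, C) = -sqrt(C + c)/2 (Y(c, C) = -sqrt(c + C)/2 = -sqrt(C + c)/2)
o = -4498 - sqrt(11)/2 (o = -4498 - sqrt(9 + 2)/2 = -4498 - sqrt(11)/2 ≈ -4499.7)
1/(o + N(81)) = 1/((-4498 - sqrt(11)/2) - 1/14) = 1/(-62973/14 - sqrt(11)/2)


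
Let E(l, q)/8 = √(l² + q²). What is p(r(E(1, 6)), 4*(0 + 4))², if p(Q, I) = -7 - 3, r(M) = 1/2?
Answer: 100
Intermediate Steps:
E(l, q) = 8*√(l² + q²)
r(M) = ½
p(Q, I) = -10
p(r(E(1, 6)), 4*(0 + 4))² = (-10)² = 100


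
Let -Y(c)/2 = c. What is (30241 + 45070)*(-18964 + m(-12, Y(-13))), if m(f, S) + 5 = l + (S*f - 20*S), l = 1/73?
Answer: -108859941792/73 ≈ -1.4912e+9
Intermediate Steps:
Y(c) = -2*c
l = 1/73 ≈ 0.013699
m(f, S) = -364/73 - 20*S + S*f (m(f, S) = -5 + (1/73 + (S*f - 20*S)) = -5 + (1/73 + (-20*S + S*f)) = -5 + (1/73 - 20*S + S*f) = -364/73 - 20*S + S*f)
(30241 + 45070)*(-18964 + m(-12, Y(-13))) = (30241 + 45070)*(-18964 + (-364/73 - (-40)*(-13) - 2*(-13)*(-12))) = 75311*(-18964 + (-364/73 - 20*26 + 26*(-12))) = 75311*(-18964 + (-364/73 - 520 - 312)) = 75311*(-18964 - 61100/73) = 75311*(-1445472/73) = -108859941792/73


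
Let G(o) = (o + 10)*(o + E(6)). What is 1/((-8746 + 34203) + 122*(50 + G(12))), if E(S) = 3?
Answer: 1/71817 ≈ 1.3924e-5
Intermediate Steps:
G(o) = (3 + o)*(10 + o) (G(o) = (o + 10)*(o + 3) = (10 + o)*(3 + o) = (3 + o)*(10 + o))
1/((-8746 + 34203) + 122*(50 + G(12))) = 1/((-8746 + 34203) + 122*(50 + (30 + 12**2 + 13*12))) = 1/(25457 + 122*(50 + (30 + 144 + 156))) = 1/(25457 + 122*(50 + 330)) = 1/(25457 + 122*380) = 1/(25457 + 46360) = 1/71817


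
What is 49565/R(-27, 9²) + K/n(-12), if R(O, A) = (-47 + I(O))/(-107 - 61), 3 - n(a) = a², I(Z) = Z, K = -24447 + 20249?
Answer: 587203186/5217 ≈ 1.1256e+5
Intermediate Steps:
K = -4198
n(a) = 3 - a²
R(O, A) = 47/168 - O/168 (R(O, A) = (-47 + O)/(-107 - 61) = (-47 + O)/(-168) = (-47 + O)*(-1/168) = 47/168 - O/168)
49565/R(-27, 9²) + K/n(-12) = 49565/(47/168 - 1/168*(-27)) - 4198/(3 - 1*(-12)²) = 49565/(47/168 + 9/56) - 4198/(3 - 1*144) = 49565/(37/84) - 4198/(3 - 144) = 49565*(84/37) - 4198/(-141) = 4163460/37 - 4198*(-1/141) = 4163460/37 + 4198/141 = 587203186/5217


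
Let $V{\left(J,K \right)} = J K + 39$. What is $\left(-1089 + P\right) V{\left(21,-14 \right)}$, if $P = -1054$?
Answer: $546465$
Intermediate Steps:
$V{\left(J,K \right)} = 39 + J K$
$\left(-1089 + P\right) V{\left(21,-14 \right)} = \left(-1089 - 1054\right) \left(39 + 21 \left(-14\right)\right) = - 2143 \left(39 - 294\right) = \left(-2143\right) \left(-255\right) = 546465$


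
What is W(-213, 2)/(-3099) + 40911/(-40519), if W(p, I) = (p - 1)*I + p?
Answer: -100810510/125568381 ≈ -0.80283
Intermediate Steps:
W(p, I) = p + I*(-1 + p) (W(p, I) = (-1 + p)*I + p = I*(-1 + p) + p = p + I*(-1 + p))
W(-213, 2)/(-3099) + 40911/(-40519) = (-213 - 1*2 + 2*(-213))/(-3099) + 40911/(-40519) = (-213 - 2 - 426)*(-1/3099) + 40911*(-1/40519) = -641*(-1/3099) - 40911/40519 = 641/3099 - 40911/40519 = -100810510/125568381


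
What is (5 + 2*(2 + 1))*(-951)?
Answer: -10461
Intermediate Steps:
(5 + 2*(2 + 1))*(-951) = (5 + 2*3)*(-951) = (5 + 6)*(-951) = 11*(-951) = -10461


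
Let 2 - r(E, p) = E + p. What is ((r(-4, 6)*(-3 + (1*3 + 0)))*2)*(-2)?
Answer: 0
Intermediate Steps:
r(E, p) = 2 - E - p (r(E, p) = 2 - (E + p) = 2 + (-E - p) = 2 - E - p)
((r(-4, 6)*(-3 + (1*3 + 0)))*2)*(-2) = (((2 - 1*(-4) - 1*6)*(-3 + (1*3 + 0)))*2)*(-2) = (((2 + 4 - 6)*(-3 + (3 + 0)))*2)*(-2) = ((0*(-3 + 3))*2)*(-2) = ((0*0)*2)*(-2) = (0*2)*(-2) = 0*(-2) = 0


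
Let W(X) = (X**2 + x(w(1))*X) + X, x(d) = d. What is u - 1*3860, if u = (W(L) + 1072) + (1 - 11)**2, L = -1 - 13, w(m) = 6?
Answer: -2590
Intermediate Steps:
L = -14
W(X) = X**2 + 7*X (W(X) = (X**2 + 6*X) + X = X**2 + 7*X)
u = 1270 (u = (-14*(7 - 14) + 1072) + (1 - 11)**2 = (-14*(-7) + 1072) + (-10)**2 = (98 + 1072) + 100 = 1170 + 100 = 1270)
u - 1*3860 = 1270 - 1*3860 = 1270 - 3860 = -2590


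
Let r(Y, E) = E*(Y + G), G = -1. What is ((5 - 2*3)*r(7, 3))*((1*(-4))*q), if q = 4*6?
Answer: 1728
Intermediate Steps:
q = 24
r(Y, E) = E*(-1 + Y) (r(Y, E) = E*(Y - 1) = E*(-1 + Y))
((5 - 2*3)*r(7, 3))*((1*(-4))*q) = ((5 - 2*3)*(3*(-1 + 7)))*((1*(-4))*24) = ((5 - 6)*(3*6))*(-4*24) = -1*18*(-96) = -18*(-96) = 1728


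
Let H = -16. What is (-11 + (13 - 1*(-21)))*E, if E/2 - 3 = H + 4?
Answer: -414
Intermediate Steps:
E = -18 (E = 6 + 2*(-16 + 4) = 6 + 2*(-12) = 6 - 24 = -18)
(-11 + (13 - 1*(-21)))*E = (-11 + (13 - 1*(-21)))*(-18) = (-11 + (13 + 21))*(-18) = (-11 + 34)*(-18) = 23*(-18) = -414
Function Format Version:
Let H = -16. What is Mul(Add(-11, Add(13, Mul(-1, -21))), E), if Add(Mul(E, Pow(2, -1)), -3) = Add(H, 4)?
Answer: -414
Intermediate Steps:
E = -18 (E = Add(6, Mul(2, Add(-16, 4))) = Add(6, Mul(2, -12)) = Add(6, -24) = -18)
Mul(Add(-11, Add(13, Mul(-1, -21))), E) = Mul(Add(-11, Add(13, Mul(-1, -21))), -18) = Mul(Add(-11, Add(13, 21)), -18) = Mul(Add(-11, 34), -18) = Mul(23, -18) = -414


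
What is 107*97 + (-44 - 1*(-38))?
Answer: 10373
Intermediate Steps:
107*97 + (-44 - 1*(-38)) = 10379 + (-44 + 38) = 10379 - 6 = 10373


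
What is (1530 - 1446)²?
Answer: 7056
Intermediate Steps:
(1530 - 1446)² = 84² = 7056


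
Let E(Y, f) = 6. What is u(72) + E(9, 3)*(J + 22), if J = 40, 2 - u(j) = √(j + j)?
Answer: 362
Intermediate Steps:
u(j) = 2 - √2*√j (u(j) = 2 - √(j + j) = 2 - √(2*j) = 2 - √2*√j)
u(72) + E(9, 3)*(J + 22) = (2 - √2*√72) + 6*(40 + 22) = (2 - √2*6*√2) + 6*62 = (2 - 12) + 372 = -10 + 372 = 362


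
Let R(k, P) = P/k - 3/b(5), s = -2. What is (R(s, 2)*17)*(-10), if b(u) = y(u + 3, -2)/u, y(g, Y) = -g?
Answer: -595/4 ≈ -148.75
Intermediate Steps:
b(u) = (-3 - u)/u (b(u) = (-(u + 3))/u = (-(3 + u))/u = (-3 - u)/u)
R(k, P) = 15/8 + P/k (R(k, P) = P/k - 3*5/(-3 - 1*5) = P/k - 3*5/(-3 - 5) = P/k - 3/((1/5)*(-8)) = P/k - 3/(-8/5) = P/k - 3*(-5/8) = P/k + 15/8 = 15/8 + P/k)
(R(s, 2)*17)*(-10) = ((15/8 + 2/(-2))*17)*(-10) = ((15/8 + 2*(-1/2))*17)*(-10) = ((15/8 - 1)*17)*(-10) = ((7/8)*17)*(-10) = (119/8)*(-10) = -595/4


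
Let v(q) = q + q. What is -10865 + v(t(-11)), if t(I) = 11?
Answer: -10843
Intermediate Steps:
v(q) = 2*q
-10865 + v(t(-11)) = -10865 + 2*11 = -10865 + 22 = -10843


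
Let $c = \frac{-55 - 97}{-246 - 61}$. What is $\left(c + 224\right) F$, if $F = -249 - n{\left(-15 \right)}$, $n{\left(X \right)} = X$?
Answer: $- \frac{16127280}{307} \approx -52532.0$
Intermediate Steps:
$c = \frac{152}{307}$ ($c = - \frac{152}{-307} = \left(-152\right) \left(- \frac{1}{307}\right) = \frac{152}{307} \approx 0.49511$)
$F = -234$ ($F = -249 - -15 = -249 + 15 = -234$)
$\left(c + 224\right) F = \left(\frac{152}{307} + 224\right) \left(-234\right) = \frac{68920}{307} \left(-234\right) = - \frac{16127280}{307}$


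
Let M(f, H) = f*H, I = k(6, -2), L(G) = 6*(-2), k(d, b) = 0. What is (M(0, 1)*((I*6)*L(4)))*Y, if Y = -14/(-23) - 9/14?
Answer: 0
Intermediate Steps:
L(G) = -12
I = 0
Y = -11/322 (Y = -14*(-1/23) - 9*1/14 = 14/23 - 9/14 = -11/322 ≈ -0.034162)
M(f, H) = H*f
(M(0, 1)*((I*6)*L(4)))*Y = ((1*0)*((0*6)*(-12)))*(-11/322) = (0*(0*(-12)))*(-11/322) = (0*0)*(-11/322) = 0*(-11/322) = 0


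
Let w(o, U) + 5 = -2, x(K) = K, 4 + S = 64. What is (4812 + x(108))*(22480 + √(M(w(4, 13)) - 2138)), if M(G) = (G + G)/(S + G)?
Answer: 110601600 + 59040*I*√41711/53 ≈ 1.106e+8 + 2.2751e+5*I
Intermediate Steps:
S = 60 (S = -4 + 64 = 60)
w(o, U) = -7 (w(o, U) = -5 - 2 = -7)
M(G) = 2*G/(60 + G) (M(G) = (G + G)/(60 + G) = (2*G)/(60 + G) = 2*G/(60 + G))
(4812 + x(108))*(22480 + √(M(w(4, 13)) - 2138)) = (4812 + 108)*(22480 + √(2*(-7)/(60 - 7) - 2138)) = 4920*(22480 + √(2*(-7)/53 - 2138)) = 4920*(22480 + √(2*(-7)*(1/53) - 2138)) = 4920*(22480 + √(-14/53 - 2138)) = 4920*(22480 + √(-113328/53)) = 4920*(22480 + 12*I*√41711/53) = 110601600 + 59040*I*√41711/53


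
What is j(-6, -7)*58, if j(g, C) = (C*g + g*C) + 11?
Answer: 5510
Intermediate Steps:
j(g, C) = 11 + 2*C*g (j(g, C) = (C*g + C*g) + 11 = 2*C*g + 11 = 11 + 2*C*g)
j(-6, -7)*58 = (11 + 2*(-7)*(-6))*58 = (11 + 84)*58 = 95*58 = 5510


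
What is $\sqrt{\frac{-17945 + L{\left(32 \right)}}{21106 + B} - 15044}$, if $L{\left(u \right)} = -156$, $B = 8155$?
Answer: $\frac{i \sqrt{12881294537685}}{29261} \approx 122.66 i$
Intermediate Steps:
$\sqrt{\frac{-17945 + L{\left(32 \right)}}{21106 + B} - 15044} = \sqrt{\frac{-17945 - 156}{21106 + 8155} - 15044} = \sqrt{- \frac{18101}{29261} - 15044} = \sqrt{- \frac{440220585}{29261}} = \frac{i \sqrt{12881294537685}}{29261}$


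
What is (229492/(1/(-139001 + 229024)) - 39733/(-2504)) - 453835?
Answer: 51730397660157/2504 ≈ 2.0659e+10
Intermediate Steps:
(229492/(1/(-139001 + 229024)) - 39733/(-2504)) - 453835 = (229492/(1/90023) - 39733*(-1/2504)) - 453835 = (229492/(1/90023) + 39733/2504) - 453835 = (229492*90023 + 39733/2504) - 453835 = (20659558316 + 39733/2504) - 453835 = 51731534062997/2504 - 453835 = 51730397660157/2504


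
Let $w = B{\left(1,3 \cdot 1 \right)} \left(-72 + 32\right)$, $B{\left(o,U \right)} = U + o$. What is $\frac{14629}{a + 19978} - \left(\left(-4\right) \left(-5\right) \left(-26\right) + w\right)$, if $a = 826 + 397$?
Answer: $\frac{14431309}{21201} \approx 680.69$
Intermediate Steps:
$a = 1223$
$w = -160$ ($w = \left(3 \cdot 1 + 1\right) \left(-72 + 32\right) = \left(3 + 1\right) \left(-40\right) = 4 \left(-40\right) = -160$)
$\frac{14629}{a + 19978} - \left(\left(-4\right) \left(-5\right) \left(-26\right) + w\right) = \frac{14629}{1223 + 19978} - \left(\left(-4\right) \left(-5\right) \left(-26\right) - 160\right) = \frac{14629}{21201} - \left(20 \left(-26\right) - 160\right) = 14629 \cdot \frac{1}{21201} - \left(-520 - 160\right) = \frac{14629}{21201} - -680 = \frac{14629}{21201} + 680 = \frac{14431309}{21201}$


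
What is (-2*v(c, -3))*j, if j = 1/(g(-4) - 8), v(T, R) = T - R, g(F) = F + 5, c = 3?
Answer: 12/7 ≈ 1.7143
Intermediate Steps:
g(F) = 5 + F
j = -1/7 (j = 1/((5 - 4) - 8) = 1/(1 - 8) = 1/(-7) = -1/7 ≈ -0.14286)
(-2*v(c, -3))*j = -2*(3 - 1*(-3))*(-1/7) = -2*(3 + 3)*(-1/7) = -2*6*(-1/7) = -12*(-1/7) = 12/7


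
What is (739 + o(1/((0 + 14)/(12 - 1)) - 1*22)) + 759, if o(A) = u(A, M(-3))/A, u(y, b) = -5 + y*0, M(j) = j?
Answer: 444976/297 ≈ 1498.2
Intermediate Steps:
u(y, b) = -5 (u(y, b) = -5 + 0 = -5)
o(A) = -5/A
(739 + o(1/((0 + 14)/(12 - 1)) - 1*22)) + 759 = (739 - 5/(1/((0 + 14)/(12 - 1)) - 1*22)) + 759 = (739 - 5/(1/(14/11) - 22)) + 759 = (739 - 5/(11/14 - 22)) + 759 = (739 - 5/(-297/14)) + 759 = (739 - 5*(-14/297)) + 759 = (739 + 70/297) + 759 = 219553/297 + 759 = 444976/297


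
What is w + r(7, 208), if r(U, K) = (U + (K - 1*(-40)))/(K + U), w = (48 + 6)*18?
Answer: 41847/43 ≈ 973.19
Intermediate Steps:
w = 972 (w = 54*18 = 972)
r(U, K) = (40 + K + U)/(K + U) (r(U, K) = (U + (K + 40))/(K + U) = (U + (40 + K))/(K + U) = (40 + K + U)/(K + U))
w + r(7, 208) = 972 + (40 + 208 + 7)/(208 + 7) = 972 + 255/215 = 972 + (1/215)*255 = 972 + 51/43 = 41847/43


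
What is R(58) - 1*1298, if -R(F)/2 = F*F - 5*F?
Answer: -7446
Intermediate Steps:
R(F) = -2*F² + 10*F (R(F) = -2*(F*F - 5*F) = -2*(F² - 5*F) = -2*F² + 10*F)
R(58) - 1*1298 = 2*58*(5 - 1*58) - 1*1298 = 2*58*(5 - 58) - 1298 = 2*58*(-53) - 1298 = -6148 - 1298 = -7446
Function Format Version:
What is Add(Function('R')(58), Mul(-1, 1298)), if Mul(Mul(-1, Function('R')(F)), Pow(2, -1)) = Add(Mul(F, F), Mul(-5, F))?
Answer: -7446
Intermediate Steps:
Function('R')(F) = Add(Mul(-2, Pow(F, 2)), Mul(10, F)) (Function('R')(F) = Mul(-2, Add(Mul(F, F), Mul(-5, F))) = Mul(-2, Add(Pow(F, 2), Mul(-5, F))) = Add(Mul(-2, Pow(F, 2)), Mul(10, F)))
Add(Function('R')(58), Mul(-1, 1298)) = Add(Mul(2, 58, Add(5, Mul(-1, 58))), Mul(-1, 1298)) = Add(Mul(2, 58, Add(5, -58)), -1298) = Add(Mul(2, 58, -53), -1298) = Add(-6148, -1298) = -7446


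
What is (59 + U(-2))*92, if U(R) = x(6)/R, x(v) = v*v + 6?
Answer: 3496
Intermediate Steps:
x(v) = 6 + v² (x(v) = v² + 6 = 6 + v²)
U(R) = 42/R (U(R) = (6 + 6²)/R = (6 + 36)/R = 42/R)
(59 + U(-2))*92 = (59 + 42/(-2))*92 = (59 + 42*(-½))*92 = (59 - 21)*92 = 38*92 = 3496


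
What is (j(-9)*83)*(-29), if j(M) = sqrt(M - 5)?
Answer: -2407*I*sqrt(14) ≈ -9006.2*I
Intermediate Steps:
j(M) = sqrt(-5 + M)
(j(-9)*83)*(-29) = (sqrt(-5 - 9)*83)*(-29) = (sqrt(-14)*83)*(-29) = ((I*sqrt(14))*83)*(-29) = (83*I*sqrt(14))*(-29) = -2407*I*sqrt(14)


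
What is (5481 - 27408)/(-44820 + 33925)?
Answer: 21927/10895 ≈ 2.0126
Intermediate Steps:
(5481 - 27408)/(-44820 + 33925) = -21927/(-10895) = -21927*(-1/10895) = 21927/10895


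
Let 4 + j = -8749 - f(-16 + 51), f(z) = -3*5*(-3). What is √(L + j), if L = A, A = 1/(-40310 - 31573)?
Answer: I*√103085541505/3423 ≈ 93.798*I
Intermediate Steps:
A = -1/71883 (A = 1/(-71883) = -1/71883 ≈ -1.3911e-5)
L = -1/71883 ≈ -1.3911e-5
f(z) = 45 (f(z) = -15*(-3) = 45)
j = -8798 (j = -4 + (-8749 - 1*45) = -4 + (-8749 - 45) = -4 - 8794 = -8798)
√(L + j) = √(-1/71883 - 8798) = √(-632426635/71883) = I*√103085541505/3423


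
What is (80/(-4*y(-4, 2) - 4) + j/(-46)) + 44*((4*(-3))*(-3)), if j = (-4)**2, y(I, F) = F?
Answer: 108812/69 ≈ 1577.0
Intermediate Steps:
j = 16
(80/(-4*y(-4, 2) - 4) + j/(-46)) + 44*((4*(-3))*(-3)) = (80/(-4*2 - 4) + 16/(-46)) + 44*((4*(-3))*(-3)) = (80/(-8 - 4) + 16*(-1/46)) + 44*(-12*(-3)) = (80/(-12) - 8/23) + 44*36 = (80*(-1/12) - 8/23) + 1584 = (-20/3 - 8/23) + 1584 = -484/69 + 1584 = 108812/69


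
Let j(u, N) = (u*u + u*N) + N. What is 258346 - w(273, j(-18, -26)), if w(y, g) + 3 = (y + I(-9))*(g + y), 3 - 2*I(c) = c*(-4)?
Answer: -16309/2 ≈ -8154.5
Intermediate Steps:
j(u, N) = N + u² + N*u (j(u, N) = (u² + N*u) + N = N + u² + N*u)
I(c) = 3/2 + 2*c (I(c) = 3/2 - c*(-4)/2 = 3/2 - (-2)*c = 3/2 + 2*c)
w(y, g) = -3 + (-33/2 + y)*(g + y) (w(y, g) = -3 + (y + (3/2 + 2*(-9)))*(g + y) = -3 + (y + (3/2 - 18))*(g + y) = -3 + (y - 33/2)*(g + y) = -3 + (-33/2 + y)*(g + y))
258346 - w(273, j(-18, -26)) = 258346 - (-3 + 273² - 33*(-26 + (-18)² - 26*(-18))/2 - 33/2*273 + (-26 + (-18)² - 26*(-18))*273) = 258346 - (-3 + 74529 - 33*(-26 + 324 + 468)/2 - 9009/2 + (-26 + 324 + 468)*273) = 258346 - (-3 + 74529 - 33/2*766 - 9009/2 + 766*273) = 258346 - (-3 + 74529 - 12639 - 9009/2 + 209118) = 258346 - 1*533001/2 = 258346 - 533001/2 = -16309/2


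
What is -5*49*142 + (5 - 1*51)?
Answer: -34836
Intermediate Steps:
-5*49*142 + (5 - 1*51) = -245*142 + (5 - 51) = -34790 - 46 = -34836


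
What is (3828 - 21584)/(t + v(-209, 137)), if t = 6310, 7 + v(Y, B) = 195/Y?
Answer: -927751/329283 ≈ -2.8175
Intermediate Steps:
v(Y, B) = -7 + 195/Y
(3828 - 21584)/(t + v(-209, 137)) = (3828 - 21584)/(6310 + (-7 + 195/(-209))) = -17756/(6310 + (-7 + 195*(-1/209))) = -17756/(6310 + (-7 - 195/209)) = -17756/(6310 - 1658/209) = -17756/1317132/209 = -17756*209/1317132 = -927751/329283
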